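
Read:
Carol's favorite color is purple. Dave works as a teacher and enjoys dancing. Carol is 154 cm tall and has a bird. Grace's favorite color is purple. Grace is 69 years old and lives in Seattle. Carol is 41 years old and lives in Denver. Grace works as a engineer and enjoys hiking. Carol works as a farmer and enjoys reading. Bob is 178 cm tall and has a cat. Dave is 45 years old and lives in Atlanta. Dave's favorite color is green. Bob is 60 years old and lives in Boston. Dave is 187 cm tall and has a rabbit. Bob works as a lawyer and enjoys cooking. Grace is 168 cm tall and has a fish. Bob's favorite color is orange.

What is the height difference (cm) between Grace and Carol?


|168 - 154| = 14

14


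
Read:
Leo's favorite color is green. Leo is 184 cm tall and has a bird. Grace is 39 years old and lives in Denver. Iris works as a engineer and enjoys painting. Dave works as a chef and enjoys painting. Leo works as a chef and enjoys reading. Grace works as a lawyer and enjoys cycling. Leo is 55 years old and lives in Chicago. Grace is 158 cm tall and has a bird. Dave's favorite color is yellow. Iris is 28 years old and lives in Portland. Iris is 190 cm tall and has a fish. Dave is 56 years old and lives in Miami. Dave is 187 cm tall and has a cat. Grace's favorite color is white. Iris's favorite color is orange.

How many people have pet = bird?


Count: 2

2


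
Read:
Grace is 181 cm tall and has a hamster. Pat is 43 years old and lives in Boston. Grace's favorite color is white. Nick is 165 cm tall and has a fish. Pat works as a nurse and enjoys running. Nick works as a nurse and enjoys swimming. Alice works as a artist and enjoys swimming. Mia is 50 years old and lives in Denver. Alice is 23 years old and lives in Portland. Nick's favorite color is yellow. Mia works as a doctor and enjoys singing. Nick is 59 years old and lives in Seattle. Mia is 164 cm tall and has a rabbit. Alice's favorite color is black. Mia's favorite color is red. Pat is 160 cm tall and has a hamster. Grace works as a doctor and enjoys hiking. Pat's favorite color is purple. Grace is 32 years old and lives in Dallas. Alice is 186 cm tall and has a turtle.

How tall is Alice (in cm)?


Alice is 186 cm tall

186


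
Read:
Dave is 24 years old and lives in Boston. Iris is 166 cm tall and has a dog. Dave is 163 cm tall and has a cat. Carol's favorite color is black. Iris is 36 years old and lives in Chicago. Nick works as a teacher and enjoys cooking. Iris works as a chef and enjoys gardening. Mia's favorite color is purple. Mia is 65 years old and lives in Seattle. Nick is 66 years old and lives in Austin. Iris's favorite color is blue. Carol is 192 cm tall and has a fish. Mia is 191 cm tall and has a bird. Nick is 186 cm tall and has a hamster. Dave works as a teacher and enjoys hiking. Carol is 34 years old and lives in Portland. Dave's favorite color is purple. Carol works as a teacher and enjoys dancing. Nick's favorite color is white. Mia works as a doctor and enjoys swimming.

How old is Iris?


Iris is 36 years old

36


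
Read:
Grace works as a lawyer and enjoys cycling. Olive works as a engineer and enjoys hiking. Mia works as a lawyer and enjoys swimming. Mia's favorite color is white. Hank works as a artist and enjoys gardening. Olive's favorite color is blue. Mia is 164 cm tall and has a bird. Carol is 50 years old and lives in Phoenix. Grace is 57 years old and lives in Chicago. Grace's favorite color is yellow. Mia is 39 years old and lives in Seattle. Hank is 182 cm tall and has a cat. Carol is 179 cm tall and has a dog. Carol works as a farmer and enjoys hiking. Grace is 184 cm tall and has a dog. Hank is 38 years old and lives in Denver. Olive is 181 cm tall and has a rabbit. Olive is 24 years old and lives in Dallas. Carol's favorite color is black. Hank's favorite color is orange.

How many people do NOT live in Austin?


Not in Austin: 5

5


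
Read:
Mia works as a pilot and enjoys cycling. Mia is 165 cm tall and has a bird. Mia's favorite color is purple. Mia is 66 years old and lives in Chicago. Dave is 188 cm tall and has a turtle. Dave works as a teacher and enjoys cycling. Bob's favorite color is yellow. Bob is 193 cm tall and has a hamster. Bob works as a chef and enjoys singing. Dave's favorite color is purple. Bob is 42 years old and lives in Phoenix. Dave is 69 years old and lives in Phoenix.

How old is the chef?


The chef is Bob, age 42

42


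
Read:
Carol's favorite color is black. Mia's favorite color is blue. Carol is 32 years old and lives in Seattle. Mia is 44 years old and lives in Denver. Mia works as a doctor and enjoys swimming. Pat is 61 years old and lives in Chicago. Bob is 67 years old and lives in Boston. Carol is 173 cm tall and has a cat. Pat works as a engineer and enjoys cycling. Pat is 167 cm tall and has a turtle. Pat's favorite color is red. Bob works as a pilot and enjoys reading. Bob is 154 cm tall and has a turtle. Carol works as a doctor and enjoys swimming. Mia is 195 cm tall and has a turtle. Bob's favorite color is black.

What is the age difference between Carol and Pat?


|32 - 61| = 29

29


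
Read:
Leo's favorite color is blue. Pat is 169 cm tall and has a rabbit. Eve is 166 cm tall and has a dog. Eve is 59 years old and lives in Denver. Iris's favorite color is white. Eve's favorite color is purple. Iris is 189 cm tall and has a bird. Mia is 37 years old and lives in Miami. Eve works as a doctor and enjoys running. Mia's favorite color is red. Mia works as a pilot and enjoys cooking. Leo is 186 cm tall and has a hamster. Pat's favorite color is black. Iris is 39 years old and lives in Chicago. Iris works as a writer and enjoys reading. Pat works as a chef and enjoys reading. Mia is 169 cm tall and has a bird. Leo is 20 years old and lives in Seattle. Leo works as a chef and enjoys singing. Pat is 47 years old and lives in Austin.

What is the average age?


Sum=202, n=5, avg=40.4

40.4


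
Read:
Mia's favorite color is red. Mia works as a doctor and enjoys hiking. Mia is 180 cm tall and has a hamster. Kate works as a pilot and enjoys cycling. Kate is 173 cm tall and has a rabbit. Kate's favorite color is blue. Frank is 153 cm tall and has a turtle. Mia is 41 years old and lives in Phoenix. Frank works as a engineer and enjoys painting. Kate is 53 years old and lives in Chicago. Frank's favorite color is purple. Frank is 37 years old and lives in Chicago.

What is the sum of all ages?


37+41+53 = 131

131


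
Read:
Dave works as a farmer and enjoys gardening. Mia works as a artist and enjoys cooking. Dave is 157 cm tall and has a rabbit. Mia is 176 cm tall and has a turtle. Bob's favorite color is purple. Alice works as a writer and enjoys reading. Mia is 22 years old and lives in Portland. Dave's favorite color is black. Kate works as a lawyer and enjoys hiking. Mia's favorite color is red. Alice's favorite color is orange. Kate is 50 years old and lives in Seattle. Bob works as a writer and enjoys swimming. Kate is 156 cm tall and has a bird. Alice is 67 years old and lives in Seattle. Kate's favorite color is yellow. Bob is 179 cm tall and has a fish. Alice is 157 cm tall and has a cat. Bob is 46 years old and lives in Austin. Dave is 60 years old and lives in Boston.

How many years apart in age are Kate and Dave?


50 vs 60, diff = 10

10


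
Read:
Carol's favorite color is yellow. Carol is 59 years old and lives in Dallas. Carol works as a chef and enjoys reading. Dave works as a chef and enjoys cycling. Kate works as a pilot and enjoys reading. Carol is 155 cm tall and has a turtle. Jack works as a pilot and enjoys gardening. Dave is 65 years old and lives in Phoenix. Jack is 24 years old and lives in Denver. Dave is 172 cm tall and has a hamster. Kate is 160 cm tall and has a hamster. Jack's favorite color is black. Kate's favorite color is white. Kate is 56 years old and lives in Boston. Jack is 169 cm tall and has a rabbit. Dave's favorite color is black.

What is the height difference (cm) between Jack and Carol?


|169 - 155| = 14

14


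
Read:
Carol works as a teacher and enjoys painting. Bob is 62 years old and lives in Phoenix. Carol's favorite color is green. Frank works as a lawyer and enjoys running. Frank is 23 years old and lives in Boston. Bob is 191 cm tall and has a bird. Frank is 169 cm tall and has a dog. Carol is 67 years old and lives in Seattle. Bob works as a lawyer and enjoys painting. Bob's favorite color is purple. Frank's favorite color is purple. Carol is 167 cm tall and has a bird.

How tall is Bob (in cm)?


Bob is 191 cm tall

191


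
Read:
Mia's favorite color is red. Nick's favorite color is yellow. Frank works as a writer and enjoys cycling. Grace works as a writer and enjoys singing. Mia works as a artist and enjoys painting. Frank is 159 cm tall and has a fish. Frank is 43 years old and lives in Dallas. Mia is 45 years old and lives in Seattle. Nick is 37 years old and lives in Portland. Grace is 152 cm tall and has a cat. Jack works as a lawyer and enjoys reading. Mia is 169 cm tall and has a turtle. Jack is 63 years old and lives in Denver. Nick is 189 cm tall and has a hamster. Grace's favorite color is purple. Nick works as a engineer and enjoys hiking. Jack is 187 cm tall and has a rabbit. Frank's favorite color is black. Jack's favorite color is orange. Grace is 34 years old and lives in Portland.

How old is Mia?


Mia is 45 years old

45


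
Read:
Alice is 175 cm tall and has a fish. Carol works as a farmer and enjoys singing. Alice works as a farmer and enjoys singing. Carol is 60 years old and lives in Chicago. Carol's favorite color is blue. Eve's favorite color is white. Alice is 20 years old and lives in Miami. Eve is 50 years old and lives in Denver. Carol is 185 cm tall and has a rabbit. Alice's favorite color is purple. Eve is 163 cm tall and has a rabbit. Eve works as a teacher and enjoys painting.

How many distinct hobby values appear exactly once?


Unique hobby values: 1

1


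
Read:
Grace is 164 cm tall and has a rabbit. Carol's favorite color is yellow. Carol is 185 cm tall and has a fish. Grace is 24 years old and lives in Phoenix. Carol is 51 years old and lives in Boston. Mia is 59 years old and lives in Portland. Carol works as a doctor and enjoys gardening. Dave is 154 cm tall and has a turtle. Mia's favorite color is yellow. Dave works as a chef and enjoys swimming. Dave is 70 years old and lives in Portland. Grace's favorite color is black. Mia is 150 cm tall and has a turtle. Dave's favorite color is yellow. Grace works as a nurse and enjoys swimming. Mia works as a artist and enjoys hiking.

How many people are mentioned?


People: Mia, Grace, Carol, Dave. Count = 4

4


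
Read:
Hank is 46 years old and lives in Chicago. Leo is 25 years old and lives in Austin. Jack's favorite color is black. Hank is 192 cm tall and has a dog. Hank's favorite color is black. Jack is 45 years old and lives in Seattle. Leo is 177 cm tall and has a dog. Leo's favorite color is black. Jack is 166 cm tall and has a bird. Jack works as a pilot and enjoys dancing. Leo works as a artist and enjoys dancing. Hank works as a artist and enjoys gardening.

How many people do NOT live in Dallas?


Not in Dallas: 3

3


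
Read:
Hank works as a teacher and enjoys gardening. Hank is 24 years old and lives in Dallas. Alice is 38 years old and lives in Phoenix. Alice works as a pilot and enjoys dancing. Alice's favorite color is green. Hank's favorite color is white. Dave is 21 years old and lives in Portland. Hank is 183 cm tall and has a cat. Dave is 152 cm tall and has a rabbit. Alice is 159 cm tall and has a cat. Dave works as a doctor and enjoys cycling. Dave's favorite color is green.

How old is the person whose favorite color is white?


Person with favorite color=white is Hank, age 24

24


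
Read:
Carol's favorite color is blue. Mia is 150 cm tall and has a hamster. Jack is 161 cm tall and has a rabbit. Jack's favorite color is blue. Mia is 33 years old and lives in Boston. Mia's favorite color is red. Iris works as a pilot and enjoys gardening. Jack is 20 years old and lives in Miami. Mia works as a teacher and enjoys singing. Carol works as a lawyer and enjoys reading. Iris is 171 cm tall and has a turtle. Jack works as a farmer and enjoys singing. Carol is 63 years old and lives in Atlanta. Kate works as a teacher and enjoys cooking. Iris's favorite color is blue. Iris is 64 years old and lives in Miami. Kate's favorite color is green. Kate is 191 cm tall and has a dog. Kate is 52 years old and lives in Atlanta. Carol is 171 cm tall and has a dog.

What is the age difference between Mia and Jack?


|33 - 20| = 13

13


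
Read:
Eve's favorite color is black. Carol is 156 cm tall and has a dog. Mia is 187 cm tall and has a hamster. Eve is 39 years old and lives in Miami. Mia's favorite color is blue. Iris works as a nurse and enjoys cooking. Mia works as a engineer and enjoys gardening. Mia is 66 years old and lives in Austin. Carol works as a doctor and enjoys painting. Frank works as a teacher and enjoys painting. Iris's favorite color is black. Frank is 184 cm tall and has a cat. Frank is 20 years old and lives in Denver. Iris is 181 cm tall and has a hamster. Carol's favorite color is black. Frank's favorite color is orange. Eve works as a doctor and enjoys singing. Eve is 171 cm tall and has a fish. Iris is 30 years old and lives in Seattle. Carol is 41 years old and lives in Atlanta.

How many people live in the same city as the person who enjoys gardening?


Person with hobby gardening is Mia, city Austin. Count = 1

1


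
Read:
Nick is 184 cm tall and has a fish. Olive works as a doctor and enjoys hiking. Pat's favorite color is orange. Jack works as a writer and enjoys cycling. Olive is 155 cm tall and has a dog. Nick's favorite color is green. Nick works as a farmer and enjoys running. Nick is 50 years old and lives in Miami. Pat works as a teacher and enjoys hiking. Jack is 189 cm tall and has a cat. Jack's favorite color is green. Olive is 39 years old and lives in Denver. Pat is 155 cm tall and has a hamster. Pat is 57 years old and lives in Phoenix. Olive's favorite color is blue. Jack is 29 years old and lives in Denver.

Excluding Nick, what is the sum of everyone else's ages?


Sum (excluding Nick): 125

125


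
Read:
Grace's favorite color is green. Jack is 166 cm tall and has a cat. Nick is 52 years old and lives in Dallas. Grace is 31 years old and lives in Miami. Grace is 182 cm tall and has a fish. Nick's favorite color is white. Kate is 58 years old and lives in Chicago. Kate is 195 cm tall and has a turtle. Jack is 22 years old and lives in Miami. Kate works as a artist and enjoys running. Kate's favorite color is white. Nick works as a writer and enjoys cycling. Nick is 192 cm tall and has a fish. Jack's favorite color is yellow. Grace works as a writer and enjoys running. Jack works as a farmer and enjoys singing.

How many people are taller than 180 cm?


Taller than 180: 3

3


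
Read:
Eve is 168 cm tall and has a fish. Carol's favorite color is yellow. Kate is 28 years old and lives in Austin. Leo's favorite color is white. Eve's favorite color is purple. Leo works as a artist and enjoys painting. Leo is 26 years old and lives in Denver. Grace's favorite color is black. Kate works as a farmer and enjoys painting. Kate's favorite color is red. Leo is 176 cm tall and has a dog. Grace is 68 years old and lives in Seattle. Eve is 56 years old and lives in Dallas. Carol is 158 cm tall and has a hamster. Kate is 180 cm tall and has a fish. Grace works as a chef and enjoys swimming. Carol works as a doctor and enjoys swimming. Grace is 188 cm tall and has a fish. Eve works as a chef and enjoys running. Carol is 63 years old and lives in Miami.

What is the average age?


Sum=241, n=5, avg=48.2

48.2


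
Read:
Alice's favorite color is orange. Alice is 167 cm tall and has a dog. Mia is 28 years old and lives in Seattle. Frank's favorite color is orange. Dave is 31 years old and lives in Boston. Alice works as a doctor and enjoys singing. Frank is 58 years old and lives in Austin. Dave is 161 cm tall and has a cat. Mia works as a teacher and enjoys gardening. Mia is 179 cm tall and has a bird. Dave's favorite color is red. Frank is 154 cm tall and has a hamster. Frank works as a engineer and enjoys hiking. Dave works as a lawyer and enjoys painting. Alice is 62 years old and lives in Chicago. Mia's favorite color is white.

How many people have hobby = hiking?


Count: 1

1


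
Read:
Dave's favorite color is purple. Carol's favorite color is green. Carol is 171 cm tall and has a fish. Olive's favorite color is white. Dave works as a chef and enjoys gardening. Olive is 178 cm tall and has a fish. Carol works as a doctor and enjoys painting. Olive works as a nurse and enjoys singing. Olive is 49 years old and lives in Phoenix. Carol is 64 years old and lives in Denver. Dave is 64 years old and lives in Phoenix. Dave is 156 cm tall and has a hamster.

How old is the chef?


The chef is Dave, age 64

64


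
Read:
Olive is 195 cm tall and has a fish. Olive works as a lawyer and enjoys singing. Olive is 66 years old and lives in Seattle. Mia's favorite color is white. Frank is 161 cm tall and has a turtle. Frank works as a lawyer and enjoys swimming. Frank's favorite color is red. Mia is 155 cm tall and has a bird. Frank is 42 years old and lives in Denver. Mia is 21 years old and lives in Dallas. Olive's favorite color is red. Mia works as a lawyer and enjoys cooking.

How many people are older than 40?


Filter: 2

2


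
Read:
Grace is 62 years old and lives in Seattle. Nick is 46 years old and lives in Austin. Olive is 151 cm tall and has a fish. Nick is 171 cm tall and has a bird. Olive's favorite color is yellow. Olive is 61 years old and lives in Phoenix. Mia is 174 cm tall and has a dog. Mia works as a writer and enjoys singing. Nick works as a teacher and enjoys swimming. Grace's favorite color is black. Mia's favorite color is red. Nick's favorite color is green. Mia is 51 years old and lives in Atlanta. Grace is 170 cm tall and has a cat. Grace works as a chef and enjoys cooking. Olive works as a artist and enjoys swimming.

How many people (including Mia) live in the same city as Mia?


Mia lives in Atlanta. Count = 1

1


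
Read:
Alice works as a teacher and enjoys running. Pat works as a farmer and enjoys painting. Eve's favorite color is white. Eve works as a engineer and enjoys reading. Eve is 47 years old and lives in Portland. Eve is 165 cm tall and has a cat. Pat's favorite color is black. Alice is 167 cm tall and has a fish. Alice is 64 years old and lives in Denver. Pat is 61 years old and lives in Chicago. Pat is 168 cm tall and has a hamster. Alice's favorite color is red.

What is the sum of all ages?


47+64+61 = 172

172


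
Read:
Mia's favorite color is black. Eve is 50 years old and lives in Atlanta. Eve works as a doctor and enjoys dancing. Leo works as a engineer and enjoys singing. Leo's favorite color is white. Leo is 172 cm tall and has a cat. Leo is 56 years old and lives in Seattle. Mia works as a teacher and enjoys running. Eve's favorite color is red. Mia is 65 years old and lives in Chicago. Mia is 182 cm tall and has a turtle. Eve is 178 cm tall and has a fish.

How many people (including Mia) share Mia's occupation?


Mia is a teacher. Count = 1

1


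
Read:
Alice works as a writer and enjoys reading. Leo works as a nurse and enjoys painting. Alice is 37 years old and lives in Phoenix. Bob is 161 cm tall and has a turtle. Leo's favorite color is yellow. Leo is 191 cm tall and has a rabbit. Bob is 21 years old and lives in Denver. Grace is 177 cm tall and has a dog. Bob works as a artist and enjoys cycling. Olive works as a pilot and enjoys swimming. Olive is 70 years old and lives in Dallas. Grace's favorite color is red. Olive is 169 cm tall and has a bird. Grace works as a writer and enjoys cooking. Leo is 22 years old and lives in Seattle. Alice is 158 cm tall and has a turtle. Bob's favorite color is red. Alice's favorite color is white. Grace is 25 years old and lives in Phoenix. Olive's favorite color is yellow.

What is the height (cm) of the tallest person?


Tallest: Leo at 191 cm

191


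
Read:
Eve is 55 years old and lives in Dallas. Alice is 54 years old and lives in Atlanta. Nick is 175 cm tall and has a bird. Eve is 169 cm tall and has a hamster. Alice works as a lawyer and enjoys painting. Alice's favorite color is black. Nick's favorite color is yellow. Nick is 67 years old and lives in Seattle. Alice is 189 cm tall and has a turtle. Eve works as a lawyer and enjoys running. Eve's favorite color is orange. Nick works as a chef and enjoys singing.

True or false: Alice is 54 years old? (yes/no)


Alice is actually 54. yes

yes


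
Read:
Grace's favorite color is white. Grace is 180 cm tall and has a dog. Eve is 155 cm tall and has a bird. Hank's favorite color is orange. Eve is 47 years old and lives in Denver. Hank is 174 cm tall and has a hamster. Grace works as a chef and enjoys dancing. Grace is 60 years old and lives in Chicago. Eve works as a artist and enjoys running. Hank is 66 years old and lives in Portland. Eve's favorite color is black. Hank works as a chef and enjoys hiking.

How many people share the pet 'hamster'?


Count: 1

1


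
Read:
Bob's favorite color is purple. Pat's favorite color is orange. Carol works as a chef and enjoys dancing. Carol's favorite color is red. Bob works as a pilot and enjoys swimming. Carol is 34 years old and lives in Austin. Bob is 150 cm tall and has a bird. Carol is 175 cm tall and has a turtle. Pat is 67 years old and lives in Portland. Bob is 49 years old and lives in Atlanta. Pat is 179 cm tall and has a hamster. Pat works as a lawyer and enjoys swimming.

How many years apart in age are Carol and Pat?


34 vs 67, diff = 33

33


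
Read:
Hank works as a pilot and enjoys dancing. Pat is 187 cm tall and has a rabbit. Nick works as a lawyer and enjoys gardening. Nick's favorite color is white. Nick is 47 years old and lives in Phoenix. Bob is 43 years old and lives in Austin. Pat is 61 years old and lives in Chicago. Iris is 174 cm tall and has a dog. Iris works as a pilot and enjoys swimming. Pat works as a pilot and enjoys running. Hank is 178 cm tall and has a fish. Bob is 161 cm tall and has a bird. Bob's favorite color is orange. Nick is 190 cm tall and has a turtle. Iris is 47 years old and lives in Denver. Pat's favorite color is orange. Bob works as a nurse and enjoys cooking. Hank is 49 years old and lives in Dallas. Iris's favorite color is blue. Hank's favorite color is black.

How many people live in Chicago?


Count in Chicago: 1

1


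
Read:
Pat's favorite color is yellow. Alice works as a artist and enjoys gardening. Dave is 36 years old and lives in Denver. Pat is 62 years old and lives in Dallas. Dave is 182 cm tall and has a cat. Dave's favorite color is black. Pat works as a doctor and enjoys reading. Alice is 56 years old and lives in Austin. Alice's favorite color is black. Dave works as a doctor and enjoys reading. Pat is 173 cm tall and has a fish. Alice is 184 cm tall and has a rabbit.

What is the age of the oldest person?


Oldest: Pat at 62

62


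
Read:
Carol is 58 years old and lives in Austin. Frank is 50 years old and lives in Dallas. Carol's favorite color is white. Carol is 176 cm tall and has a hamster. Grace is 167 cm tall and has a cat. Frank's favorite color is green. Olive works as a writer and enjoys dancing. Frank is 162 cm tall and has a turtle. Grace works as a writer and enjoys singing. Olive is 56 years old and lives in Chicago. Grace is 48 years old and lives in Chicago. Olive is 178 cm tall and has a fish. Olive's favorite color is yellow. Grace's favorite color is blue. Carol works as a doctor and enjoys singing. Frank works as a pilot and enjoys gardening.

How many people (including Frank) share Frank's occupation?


Frank is a pilot. Count = 1

1


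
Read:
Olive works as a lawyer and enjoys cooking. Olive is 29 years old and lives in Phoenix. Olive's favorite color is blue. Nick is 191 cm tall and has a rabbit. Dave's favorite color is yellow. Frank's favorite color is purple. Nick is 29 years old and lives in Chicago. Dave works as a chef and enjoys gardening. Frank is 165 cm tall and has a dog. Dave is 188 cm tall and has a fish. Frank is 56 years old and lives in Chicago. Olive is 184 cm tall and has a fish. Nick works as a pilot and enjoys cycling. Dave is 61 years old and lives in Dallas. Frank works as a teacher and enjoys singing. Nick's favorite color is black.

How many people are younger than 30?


Filter: 2

2


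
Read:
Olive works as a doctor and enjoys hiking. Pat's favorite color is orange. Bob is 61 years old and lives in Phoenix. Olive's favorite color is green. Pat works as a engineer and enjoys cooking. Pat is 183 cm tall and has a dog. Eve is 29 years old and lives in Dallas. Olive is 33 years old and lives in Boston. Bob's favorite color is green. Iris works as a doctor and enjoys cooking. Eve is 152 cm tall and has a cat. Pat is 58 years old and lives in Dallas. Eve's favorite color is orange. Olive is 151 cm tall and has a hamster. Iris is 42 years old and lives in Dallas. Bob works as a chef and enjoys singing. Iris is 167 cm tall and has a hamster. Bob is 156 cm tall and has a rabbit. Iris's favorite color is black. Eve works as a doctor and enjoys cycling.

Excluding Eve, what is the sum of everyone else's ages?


Sum (excluding Eve): 194

194


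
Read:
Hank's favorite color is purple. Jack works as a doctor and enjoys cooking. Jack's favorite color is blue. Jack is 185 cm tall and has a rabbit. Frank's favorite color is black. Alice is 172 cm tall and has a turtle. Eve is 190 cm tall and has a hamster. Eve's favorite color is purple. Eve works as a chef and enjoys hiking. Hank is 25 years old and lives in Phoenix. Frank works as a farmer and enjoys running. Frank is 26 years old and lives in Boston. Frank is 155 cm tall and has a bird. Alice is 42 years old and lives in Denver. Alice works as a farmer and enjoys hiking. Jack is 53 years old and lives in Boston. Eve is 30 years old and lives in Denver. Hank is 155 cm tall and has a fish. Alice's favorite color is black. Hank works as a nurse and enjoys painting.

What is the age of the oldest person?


Oldest: Jack at 53

53


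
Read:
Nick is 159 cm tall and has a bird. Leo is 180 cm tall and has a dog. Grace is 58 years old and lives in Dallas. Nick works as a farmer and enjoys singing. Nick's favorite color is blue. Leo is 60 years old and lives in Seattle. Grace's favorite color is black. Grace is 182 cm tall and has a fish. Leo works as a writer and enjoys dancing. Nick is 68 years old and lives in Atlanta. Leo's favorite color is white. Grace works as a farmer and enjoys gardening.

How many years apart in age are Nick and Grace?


68 vs 58, diff = 10

10


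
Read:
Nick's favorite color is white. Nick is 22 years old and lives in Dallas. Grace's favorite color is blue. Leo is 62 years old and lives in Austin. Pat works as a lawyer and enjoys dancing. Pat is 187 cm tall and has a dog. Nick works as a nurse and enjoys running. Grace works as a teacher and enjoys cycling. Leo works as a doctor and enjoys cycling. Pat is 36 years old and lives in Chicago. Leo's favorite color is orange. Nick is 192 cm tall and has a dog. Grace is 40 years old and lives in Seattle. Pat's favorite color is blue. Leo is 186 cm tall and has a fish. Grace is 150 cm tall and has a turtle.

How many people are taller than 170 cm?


Taller than 170: 3

3


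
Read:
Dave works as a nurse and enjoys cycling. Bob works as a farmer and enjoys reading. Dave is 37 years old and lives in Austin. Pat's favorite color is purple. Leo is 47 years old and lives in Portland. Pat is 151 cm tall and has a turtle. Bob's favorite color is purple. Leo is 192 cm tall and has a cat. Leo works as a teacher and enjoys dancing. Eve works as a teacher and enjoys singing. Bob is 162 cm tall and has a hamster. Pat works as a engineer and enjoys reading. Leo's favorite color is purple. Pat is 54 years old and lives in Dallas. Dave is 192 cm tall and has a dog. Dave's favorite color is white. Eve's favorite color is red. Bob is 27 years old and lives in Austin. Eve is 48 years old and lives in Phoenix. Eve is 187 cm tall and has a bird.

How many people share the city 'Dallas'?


Count: 1

1


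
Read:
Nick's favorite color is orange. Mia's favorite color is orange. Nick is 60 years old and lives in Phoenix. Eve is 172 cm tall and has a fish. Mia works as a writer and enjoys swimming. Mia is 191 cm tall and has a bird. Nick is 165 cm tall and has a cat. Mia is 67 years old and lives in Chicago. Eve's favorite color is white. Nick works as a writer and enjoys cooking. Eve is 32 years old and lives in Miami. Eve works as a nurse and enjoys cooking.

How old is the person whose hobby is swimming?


Person with hobby=swimming is Mia, age 67

67


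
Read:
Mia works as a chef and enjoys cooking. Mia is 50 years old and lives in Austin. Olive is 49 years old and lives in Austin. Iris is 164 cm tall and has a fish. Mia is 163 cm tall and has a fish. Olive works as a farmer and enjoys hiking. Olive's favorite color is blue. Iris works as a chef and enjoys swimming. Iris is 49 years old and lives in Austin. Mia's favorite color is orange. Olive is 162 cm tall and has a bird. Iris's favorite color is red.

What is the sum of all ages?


49+50+49 = 148

148


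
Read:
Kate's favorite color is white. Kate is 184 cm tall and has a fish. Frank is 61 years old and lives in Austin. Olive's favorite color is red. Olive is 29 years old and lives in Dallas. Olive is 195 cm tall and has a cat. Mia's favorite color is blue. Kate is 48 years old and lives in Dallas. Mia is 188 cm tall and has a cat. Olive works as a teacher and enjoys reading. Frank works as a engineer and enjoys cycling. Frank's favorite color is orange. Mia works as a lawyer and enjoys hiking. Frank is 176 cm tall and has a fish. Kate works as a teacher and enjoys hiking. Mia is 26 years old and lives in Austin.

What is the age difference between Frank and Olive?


|61 - 29| = 32

32


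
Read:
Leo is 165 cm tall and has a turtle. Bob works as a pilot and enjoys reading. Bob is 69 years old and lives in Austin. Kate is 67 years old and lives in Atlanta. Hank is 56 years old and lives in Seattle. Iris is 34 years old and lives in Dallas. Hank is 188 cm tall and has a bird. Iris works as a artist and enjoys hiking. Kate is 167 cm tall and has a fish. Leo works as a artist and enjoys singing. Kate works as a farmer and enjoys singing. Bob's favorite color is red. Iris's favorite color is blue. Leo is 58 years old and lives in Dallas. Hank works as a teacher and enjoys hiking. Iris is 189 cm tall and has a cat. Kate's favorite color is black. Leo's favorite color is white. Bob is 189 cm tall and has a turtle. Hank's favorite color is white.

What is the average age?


Sum=284, n=5, avg=56.8

56.8


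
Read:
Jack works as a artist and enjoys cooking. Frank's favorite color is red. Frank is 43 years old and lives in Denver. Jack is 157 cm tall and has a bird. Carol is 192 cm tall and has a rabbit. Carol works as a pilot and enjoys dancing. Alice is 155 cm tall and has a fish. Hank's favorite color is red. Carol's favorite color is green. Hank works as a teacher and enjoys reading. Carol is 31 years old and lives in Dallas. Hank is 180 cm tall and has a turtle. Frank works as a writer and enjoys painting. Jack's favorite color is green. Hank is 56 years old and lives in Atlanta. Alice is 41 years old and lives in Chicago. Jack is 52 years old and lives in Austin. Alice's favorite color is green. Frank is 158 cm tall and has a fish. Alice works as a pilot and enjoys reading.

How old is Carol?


Carol is 31 years old

31


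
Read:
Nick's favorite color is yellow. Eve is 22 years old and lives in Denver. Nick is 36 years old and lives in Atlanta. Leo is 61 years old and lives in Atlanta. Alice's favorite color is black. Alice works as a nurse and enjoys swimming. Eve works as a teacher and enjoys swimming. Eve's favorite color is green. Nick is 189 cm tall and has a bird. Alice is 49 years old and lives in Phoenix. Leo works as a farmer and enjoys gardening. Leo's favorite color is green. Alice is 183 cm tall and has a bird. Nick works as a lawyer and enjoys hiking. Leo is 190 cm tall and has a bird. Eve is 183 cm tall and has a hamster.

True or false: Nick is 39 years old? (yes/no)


Nick is actually 36. no

no


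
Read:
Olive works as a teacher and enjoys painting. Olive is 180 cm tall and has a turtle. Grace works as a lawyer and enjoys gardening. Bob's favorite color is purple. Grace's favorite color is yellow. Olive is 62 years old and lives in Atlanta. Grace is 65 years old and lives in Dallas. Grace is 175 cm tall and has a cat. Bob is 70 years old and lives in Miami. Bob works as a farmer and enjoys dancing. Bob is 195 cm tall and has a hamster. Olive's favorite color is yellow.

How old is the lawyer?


The lawyer is Grace, age 65

65


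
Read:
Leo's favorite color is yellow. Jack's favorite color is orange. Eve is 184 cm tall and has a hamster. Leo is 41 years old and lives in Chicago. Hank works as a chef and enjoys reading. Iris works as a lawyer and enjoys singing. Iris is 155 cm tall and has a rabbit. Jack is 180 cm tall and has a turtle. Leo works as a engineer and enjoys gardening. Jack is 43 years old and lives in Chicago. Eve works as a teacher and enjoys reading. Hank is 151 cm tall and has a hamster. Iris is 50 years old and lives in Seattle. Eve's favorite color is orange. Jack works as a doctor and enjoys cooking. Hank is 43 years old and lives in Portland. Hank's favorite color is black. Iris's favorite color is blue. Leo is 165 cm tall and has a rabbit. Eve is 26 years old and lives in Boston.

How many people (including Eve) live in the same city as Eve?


Eve lives in Boston. Count = 1

1


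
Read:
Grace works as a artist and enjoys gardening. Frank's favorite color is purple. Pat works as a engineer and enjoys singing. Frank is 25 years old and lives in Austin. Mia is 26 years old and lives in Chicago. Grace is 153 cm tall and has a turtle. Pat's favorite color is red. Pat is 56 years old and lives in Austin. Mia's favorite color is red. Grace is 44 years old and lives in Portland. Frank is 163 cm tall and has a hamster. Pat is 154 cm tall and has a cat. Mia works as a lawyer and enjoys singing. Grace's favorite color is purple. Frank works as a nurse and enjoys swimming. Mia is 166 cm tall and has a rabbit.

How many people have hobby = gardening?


Count: 1

1


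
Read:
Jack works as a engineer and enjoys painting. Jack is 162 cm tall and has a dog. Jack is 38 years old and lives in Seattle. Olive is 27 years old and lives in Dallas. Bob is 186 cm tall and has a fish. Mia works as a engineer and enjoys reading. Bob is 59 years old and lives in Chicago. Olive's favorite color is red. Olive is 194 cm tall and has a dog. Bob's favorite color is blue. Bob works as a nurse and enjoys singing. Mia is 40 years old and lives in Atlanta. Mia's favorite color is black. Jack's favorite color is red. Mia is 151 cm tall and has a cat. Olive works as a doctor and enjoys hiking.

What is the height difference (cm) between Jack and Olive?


|162 - 194| = 32

32


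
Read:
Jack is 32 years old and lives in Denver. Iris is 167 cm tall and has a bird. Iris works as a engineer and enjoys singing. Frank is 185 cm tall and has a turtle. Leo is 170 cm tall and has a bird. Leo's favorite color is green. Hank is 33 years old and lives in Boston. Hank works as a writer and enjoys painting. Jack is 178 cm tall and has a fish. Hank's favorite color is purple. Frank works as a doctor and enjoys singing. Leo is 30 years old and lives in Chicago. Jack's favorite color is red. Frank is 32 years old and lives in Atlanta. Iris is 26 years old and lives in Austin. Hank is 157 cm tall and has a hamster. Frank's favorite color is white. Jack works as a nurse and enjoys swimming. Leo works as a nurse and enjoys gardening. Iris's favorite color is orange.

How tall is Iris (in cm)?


Iris is 167 cm tall

167


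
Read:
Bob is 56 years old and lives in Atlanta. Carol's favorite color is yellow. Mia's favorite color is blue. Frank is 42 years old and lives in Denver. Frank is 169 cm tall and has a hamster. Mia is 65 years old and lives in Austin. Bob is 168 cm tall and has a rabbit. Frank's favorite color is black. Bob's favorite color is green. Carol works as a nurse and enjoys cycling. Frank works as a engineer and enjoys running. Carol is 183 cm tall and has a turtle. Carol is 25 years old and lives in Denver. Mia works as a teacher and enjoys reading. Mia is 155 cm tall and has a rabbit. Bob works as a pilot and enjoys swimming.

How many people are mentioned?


People: Carol, Mia, Frank, Bob. Count = 4

4


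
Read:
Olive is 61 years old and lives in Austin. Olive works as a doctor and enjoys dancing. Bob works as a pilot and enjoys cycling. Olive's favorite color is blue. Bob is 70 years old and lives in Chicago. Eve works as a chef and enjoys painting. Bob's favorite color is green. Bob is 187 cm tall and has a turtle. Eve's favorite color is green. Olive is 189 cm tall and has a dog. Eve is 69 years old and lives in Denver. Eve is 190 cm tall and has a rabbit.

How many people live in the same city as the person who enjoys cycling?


Person with hobby cycling is Bob, city Chicago. Count = 1

1


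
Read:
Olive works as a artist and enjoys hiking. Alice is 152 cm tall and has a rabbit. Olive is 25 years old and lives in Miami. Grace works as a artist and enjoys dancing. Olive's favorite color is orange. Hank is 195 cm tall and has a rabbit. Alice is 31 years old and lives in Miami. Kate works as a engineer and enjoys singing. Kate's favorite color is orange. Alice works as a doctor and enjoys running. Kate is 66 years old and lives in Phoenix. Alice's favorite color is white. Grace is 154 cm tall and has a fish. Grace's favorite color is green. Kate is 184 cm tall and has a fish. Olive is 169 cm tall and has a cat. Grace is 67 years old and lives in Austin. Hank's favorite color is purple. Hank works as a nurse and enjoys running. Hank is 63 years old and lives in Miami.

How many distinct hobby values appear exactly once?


Unique hobby values: 3

3


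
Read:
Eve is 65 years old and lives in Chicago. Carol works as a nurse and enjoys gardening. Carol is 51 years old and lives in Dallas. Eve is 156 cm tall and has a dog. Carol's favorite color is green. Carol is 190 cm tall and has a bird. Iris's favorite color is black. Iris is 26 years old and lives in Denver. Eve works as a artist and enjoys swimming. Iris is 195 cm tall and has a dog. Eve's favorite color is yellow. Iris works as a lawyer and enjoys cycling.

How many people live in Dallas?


Count in Dallas: 1

1


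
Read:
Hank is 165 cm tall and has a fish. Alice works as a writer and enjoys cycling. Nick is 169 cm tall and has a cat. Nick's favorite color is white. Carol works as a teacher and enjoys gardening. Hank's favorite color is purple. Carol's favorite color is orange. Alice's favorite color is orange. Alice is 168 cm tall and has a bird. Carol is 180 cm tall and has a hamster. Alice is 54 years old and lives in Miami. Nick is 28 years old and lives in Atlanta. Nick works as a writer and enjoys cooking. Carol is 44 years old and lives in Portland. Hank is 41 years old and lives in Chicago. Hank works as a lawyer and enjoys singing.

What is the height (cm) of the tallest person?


Tallest: Carol at 180 cm

180


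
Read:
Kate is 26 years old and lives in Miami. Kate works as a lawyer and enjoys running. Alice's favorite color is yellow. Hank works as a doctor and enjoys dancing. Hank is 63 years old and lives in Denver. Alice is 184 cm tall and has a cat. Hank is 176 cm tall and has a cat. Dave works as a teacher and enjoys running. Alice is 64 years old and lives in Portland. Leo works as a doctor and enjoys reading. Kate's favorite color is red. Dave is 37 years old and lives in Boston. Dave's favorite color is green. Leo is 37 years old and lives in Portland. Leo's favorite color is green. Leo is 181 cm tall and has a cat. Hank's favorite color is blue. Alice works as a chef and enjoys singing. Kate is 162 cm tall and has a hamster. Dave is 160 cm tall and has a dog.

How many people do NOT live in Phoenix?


Not in Phoenix: 5

5
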